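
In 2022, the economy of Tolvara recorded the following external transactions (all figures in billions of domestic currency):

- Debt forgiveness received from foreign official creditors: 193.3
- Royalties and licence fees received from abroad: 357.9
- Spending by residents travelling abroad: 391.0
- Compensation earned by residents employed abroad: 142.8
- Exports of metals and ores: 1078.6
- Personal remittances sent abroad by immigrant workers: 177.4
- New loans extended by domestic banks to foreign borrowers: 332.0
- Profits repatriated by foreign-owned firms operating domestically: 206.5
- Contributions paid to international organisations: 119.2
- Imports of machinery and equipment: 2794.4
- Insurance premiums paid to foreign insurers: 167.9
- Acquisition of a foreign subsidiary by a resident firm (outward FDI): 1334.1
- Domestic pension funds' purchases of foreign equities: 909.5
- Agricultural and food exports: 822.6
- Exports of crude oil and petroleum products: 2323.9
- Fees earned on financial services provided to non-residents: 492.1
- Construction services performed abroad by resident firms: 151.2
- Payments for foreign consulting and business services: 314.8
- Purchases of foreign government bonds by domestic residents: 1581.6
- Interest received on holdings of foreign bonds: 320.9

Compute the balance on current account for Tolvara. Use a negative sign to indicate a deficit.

1518.8

Goods: 1078.6 - 2794.4 + 822.6 + 2323.9 = 1430.7
Services: -314.8 + 492.1 + 357.9 - 167.9 - 391.0 + 151.2 = 127.5
Primary income: 142.8 - 206.5 + 320.9 = 257.2
Secondary income: -119.2 - 177.4 = -296.6
Current account = 1430.7 + 127.5 + 257.2 + (-296.6) = 1518.8
(Excluded from the current account — capital account: debt forgiveness received from foreign official creditors 193.3; financial account: new loans extended by domestic banks to foreign borrowers 332.0, acquisition of a foreign subsidiary by a resident firm (outward FDI) 1334.1, domestic pension funds' purchases of foreign equities 909.5, purchases of foreign government bonds by domestic residents 1581.6.)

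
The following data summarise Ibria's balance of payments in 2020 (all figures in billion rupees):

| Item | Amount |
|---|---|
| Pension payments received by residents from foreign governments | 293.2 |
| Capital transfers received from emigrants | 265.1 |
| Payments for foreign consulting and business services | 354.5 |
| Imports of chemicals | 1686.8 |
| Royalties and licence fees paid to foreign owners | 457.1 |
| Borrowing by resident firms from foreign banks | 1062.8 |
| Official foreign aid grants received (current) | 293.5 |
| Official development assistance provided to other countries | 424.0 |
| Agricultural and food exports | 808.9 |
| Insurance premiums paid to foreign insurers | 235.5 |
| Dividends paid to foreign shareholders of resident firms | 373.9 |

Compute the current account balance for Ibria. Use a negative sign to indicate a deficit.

Goods: -1686.8 + 808.9 = -877.9
Services: -235.5 - 354.5 - 457.1 = -1047.1
Primary income: -373.9
Secondary income: -424.0 + 293.2 + 293.5 = 162.7
Current account = (-877.9) + (-1047.1) + (-373.9) + 162.7 = -2136.2
(Excluded from the current account — capital account: capital transfers received from emigrants 265.1; financial account: borrowing by resident firms from foreign banks 1062.8.)

-2136.2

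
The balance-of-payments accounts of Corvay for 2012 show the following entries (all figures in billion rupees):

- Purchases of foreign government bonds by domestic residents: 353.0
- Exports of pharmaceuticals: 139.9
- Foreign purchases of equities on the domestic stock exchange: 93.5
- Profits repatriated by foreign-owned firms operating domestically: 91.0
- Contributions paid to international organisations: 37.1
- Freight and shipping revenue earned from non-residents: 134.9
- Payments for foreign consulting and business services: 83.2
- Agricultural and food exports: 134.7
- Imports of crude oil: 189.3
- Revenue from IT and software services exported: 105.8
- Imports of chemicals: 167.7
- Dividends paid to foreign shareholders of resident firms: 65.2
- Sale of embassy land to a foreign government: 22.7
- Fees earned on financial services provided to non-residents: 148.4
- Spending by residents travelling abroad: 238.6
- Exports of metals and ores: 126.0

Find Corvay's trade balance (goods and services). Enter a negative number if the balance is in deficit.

110.9

Goods: 139.9 - 167.7 + 134.7 + 126.0 - 189.3 = 43.6
Services: 148.4 + 105.8 + 134.9 - 83.2 - 238.6 = 67.3
Trade balance = 43.6 + 67.3 = 110.9
(Excluded from the trade balance — financial account: purchases of foreign government bonds by domestic residents 353.0, foreign purchases of equities on the domestic stock exchange 93.5; primary income: profits repatriated by foreign-owned firms operating domestically 91.0, dividends paid to foreign shareholders of resident firms 65.2; secondary income: contributions paid to international organisations 37.1; capital account: sale of embassy land to a foreign government 22.7.)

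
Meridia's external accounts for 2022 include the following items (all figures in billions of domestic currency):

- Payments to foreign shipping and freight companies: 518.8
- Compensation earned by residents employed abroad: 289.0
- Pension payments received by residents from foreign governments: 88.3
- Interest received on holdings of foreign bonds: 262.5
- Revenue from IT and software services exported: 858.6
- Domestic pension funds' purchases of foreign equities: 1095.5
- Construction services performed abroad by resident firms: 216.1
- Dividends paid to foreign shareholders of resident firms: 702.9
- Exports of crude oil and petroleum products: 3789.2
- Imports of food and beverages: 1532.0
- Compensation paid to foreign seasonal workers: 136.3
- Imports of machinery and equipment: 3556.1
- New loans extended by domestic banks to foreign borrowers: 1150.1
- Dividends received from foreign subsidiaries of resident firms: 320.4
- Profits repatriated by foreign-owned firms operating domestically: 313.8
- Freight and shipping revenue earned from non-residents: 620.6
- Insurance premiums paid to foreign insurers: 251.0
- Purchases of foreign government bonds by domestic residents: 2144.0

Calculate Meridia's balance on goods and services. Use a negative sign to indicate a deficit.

Goods: -3556.1 + 3789.2 - 1532.0 = -1298.9
Services: 858.6 - 518.8 + 620.6 - 251.0 + 216.1 = 925.5
Trade balance = -1298.9 + 925.5 = -373.4
(Excluded from the trade balance — primary income: compensation earned by residents employed abroad 289.0, interest received on holdings of foreign bonds 262.5, dividends paid to foreign shareholders of resident firms 702.9, compensation paid to foreign seasonal workers 136.3, dividends received from foreign subsidiaries of resident firms 320.4, profits repatriated by foreign-owned firms operating domestically 313.8; secondary income: pension payments received by residents from foreign governments 88.3; financial account: domestic pension funds' purchases of foreign equities 1095.5, new loans extended by domestic banks to foreign borrowers 1150.1, purchases of foreign government bonds by domestic residents 2144.0.)

-373.4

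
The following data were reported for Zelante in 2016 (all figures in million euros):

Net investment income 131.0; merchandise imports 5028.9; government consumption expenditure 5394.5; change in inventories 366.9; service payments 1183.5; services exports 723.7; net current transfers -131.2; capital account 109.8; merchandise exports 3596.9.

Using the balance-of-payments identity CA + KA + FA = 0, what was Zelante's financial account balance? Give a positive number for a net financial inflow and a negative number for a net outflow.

Goods balance = 3596.9 - 5028.9 = -1432.0
Services balance = 723.7 - 1183.5 = -459.8
Trade balance (goods + services) = -1432.0 + (-459.8) = -1891.8
Net primary income = 131.0
Net secondary income = -131.2
Current account = -1891.8 + 131.0 + (-131.2) = -1892.0
Financial account = -(-1892.0 + 109.8) = 1782.2

1782.2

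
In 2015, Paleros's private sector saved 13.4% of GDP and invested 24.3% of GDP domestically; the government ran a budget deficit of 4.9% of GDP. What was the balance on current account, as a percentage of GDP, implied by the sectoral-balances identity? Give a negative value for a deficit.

-15.8

By the sectoral-balances identity, CA = (S_private - I) + (T - G).
Private balance = 13.4 - 24.3 = -10.9
Government balance (T - G) = -4.9
CA = -10.9 + (-4.9) = -15.8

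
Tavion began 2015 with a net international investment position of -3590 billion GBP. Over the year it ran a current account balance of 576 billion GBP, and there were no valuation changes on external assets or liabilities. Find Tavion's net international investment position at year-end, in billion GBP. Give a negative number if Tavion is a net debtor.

With no valuation effects, change in NIIP = current account = 576
End-of-year NIIP = -3590 + 576 = -3014

-3014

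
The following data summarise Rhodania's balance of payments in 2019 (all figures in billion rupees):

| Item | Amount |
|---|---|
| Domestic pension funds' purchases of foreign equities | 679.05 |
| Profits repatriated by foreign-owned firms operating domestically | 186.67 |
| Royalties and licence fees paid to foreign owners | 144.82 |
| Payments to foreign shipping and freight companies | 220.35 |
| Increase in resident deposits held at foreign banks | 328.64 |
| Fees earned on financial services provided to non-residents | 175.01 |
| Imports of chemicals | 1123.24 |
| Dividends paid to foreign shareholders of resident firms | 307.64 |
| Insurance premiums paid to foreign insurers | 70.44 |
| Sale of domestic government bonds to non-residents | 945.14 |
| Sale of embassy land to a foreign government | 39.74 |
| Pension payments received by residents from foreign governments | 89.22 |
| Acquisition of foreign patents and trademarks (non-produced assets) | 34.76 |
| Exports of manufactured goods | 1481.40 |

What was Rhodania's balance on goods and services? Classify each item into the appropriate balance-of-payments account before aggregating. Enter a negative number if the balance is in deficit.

97.56

Goods: 1481.40 - 1123.24 = 358.16
Services: -70.44 - 144.82 - 220.35 + 175.01 = -260.60
Trade balance = 358.16 + (-260.60) = 97.56
(Excluded from the trade balance — financial account: domestic pension funds' purchases of foreign equities 679.05, increase in resident deposits held at foreign banks 328.64, sale of domestic government bonds to non-residents 945.14; primary income: profits repatriated by foreign-owned firms operating domestically 186.67, dividends paid to foreign shareholders of resident firms 307.64; capital account: sale of embassy land to a foreign government 39.74, acquisition of foreign patents and trademarks (non-produced assets) 34.76; secondary income: pension payments received by residents from foreign governments 89.22.)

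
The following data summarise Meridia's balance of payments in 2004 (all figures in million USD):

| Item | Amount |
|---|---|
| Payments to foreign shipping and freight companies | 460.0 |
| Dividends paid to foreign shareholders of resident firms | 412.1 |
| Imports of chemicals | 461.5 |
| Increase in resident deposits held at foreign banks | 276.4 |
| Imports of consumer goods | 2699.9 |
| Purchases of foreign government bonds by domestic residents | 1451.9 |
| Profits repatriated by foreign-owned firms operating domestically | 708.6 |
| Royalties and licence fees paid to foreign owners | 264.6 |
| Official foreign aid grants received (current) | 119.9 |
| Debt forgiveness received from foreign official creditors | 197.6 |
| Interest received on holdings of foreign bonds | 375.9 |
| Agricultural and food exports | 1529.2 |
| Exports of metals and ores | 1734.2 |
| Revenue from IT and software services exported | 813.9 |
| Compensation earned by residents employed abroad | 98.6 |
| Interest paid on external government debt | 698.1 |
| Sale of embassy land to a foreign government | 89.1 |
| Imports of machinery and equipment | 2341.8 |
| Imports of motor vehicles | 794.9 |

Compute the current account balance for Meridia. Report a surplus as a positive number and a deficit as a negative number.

-4169.8

Goods: -2341.8 - 461.5 + 1529.2 - 2699.9 - 794.9 + 1734.2 = -3034.7
Services: -264.6 - 460.0 + 813.9 = 89.3
Primary income: -708.6 - 698.1 - 412.1 + 98.6 + 375.9 = -1344.3
Secondary income: 119.9
Current account = (-3034.7) + 89.3 + (-1344.3) + 119.9 = -4169.8
(Excluded from the current account — financial account: increase in resident deposits held at foreign banks 276.4, purchases of foreign government bonds by domestic residents 1451.9; capital account: debt forgiveness received from foreign official creditors 197.6, sale of embassy land to a foreign government 89.1.)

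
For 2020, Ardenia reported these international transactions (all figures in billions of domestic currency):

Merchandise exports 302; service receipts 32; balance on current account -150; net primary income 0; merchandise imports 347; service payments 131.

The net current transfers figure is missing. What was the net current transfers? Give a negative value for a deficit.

Current account = goods balance + services balance + net primary income + net secondary income
Sum of the known components = -144
Net current transfers = CA - (known components) = -150 - (-144) = -6

-6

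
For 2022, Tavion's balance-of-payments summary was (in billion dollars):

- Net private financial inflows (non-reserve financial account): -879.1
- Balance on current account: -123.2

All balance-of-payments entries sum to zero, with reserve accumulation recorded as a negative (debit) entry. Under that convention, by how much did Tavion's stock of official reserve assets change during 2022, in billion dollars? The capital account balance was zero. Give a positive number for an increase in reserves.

-1002.3

Official reserve transactions balance = -((-123.2) + (-879.1)) = 1002.3
An accumulation of reserves is recorded as a debit (negative entry), so the change in the stock of reserves is the negative of that balance.
Change in official reserves = -(1002.3) = -1002.3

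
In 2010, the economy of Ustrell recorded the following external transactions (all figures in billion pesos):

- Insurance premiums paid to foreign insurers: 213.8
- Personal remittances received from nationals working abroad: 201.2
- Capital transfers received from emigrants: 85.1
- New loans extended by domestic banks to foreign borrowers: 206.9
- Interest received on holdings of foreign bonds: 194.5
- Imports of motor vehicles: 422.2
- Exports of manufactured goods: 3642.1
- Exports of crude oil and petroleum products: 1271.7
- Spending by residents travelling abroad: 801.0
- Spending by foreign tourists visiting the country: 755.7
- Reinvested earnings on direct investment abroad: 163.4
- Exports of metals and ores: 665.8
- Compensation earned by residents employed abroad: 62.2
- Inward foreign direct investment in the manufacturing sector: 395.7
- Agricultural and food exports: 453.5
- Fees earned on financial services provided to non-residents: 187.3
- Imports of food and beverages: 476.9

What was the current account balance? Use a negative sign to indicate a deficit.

Goods: -476.9 + 665.8 - 422.2 + 3642.1 + 453.5 + 1271.7 = 5134.0
Services: -801.0 + 187.3 - 213.8 + 755.7 = -71.8
Primary income: 194.5 + 163.4 + 62.2 = 420.1
Secondary income: 201.2
Current account = 5134.0 + (-71.8) + 420.1 + 201.2 = 5683.5
(Excluded from the current account — capital account: capital transfers received from emigrants 85.1; financial account: new loans extended by domestic banks to foreign borrowers 206.9, inward foreign direct investment in the manufacturing sector 395.7.)

5683.5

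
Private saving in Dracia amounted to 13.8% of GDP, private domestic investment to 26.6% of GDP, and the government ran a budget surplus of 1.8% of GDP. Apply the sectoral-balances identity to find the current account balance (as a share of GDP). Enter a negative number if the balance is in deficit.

-11.0

By the sectoral-balances identity, CA = (S_private - I) + (T - G).
Private balance = 13.8 - 26.6 = -12.8
Government balance (T - G) = 1.8
CA = -12.8 + 1.8 = -11.0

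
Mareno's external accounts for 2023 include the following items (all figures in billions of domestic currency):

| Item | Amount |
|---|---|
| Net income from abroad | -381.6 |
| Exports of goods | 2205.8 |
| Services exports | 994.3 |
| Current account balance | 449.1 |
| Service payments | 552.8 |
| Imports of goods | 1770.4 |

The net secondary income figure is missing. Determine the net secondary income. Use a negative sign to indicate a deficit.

-46.2

Current account = goods balance + services balance + net primary income + net secondary income
Sum of the known components = 495.3
Net secondary income = CA - (known components) = 449.1 - 495.3 = -46.2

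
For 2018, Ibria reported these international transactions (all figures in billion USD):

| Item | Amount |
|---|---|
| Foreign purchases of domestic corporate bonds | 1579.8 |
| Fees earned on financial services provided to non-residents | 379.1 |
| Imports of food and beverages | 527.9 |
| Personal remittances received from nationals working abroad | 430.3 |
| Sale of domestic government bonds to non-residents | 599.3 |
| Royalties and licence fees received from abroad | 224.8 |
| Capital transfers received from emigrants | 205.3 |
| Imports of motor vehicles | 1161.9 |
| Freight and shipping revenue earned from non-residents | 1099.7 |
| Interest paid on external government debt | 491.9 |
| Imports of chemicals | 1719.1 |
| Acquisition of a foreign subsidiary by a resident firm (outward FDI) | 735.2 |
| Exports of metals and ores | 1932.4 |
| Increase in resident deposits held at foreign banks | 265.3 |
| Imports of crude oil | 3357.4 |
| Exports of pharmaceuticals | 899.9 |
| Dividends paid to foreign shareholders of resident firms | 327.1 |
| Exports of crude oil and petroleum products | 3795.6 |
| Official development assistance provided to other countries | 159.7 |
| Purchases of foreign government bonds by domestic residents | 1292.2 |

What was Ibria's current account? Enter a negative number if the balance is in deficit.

Goods: 899.9 - 1161.9 - 1719.1 - 3357.4 + 3795.6 - 527.9 + 1932.4 = -138.4
Services: 1099.7 + 379.1 + 224.8 = 1703.6
Primary income: -491.9 - 327.1 = -819.0
Secondary income: -159.7 + 430.3 = 270.6
Current account = (-138.4) + 1703.6 + (-819.0) + 270.6 = 1016.8
(Excluded from the current account — financial account: foreign purchases of domestic corporate bonds 1579.8, sale of domestic government bonds to non-residents 599.3, acquisition of a foreign subsidiary by a resident firm (outward FDI) 735.2, increase in resident deposits held at foreign banks 265.3, purchases of foreign government bonds by domestic residents 1292.2; capital account: capital transfers received from emigrants 205.3.)

1016.8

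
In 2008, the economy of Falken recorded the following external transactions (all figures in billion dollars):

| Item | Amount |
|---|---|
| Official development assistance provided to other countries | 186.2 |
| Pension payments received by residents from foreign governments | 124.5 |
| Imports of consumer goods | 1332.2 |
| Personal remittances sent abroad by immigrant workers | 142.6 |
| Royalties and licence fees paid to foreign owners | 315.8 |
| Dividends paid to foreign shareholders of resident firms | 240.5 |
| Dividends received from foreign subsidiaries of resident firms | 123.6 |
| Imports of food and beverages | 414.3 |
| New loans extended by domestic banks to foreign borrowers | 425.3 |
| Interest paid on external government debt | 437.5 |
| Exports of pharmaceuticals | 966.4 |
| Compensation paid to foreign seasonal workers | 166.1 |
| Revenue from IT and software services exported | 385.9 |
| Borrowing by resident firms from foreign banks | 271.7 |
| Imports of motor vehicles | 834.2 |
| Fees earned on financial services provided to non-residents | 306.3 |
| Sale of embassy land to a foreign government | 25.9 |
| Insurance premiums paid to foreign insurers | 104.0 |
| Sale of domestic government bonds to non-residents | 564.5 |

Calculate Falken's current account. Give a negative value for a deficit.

Goods: 966.4 - 1332.2 - 834.2 - 414.3 = -1614.3
Services: -104.0 + 306.3 + 385.9 - 315.8 = 272.4
Primary income: 123.6 - 240.5 - 166.1 - 437.5 = -720.5
Secondary income: -186.2 + 124.5 - 142.6 = -204.3
Current account = (-1614.3) + 272.4 + (-720.5) + (-204.3) = -2266.7
(Excluded from the current account — financial account: new loans extended by domestic banks to foreign borrowers 425.3, borrowing by resident firms from foreign banks 271.7, sale of domestic government bonds to non-residents 564.5; capital account: sale of embassy land to a foreign government 25.9.)

-2266.7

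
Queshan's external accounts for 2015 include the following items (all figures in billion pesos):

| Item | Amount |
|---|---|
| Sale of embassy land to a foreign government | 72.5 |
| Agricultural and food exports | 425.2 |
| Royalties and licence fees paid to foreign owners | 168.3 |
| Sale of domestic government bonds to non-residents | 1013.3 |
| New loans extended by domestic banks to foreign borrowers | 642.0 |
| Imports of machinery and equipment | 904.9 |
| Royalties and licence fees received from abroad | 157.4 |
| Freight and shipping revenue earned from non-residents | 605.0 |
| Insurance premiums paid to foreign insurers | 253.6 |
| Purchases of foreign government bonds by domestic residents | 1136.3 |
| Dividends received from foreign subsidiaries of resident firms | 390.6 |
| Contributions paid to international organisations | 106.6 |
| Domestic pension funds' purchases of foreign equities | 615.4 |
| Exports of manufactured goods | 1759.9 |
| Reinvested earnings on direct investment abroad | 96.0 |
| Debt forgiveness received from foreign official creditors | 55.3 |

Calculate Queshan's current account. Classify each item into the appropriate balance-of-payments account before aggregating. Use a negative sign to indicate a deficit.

Goods: 1759.9 - 904.9 + 425.2 = 1280.2
Services: 605.0 - 168.3 + 157.4 - 253.6 = 340.5
Primary income: 96.0 + 390.6 = 486.6
Secondary income: -106.6
Current account = 1280.2 + 340.5 + 486.6 + (-106.6) = 2000.7
(Excluded from the current account — capital account: sale of embassy land to a foreign government 72.5, debt forgiveness received from foreign official creditors 55.3; financial account: sale of domestic government bonds to non-residents 1013.3, new loans extended by domestic banks to foreign borrowers 642.0, purchases of foreign government bonds by domestic residents 1136.3, domestic pension funds' purchases of foreign equities 615.4.)

2000.7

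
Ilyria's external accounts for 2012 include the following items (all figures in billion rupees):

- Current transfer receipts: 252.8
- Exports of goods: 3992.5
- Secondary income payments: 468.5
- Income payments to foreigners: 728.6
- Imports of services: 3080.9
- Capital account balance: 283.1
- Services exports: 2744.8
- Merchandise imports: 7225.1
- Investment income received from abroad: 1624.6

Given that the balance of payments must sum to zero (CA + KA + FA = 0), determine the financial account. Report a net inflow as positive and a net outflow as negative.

2605.3

Goods balance = 3992.5 - 7225.1 = -3232.6
Services balance = 2744.8 - 3080.9 = -336.1
Trade balance (goods + services) = -3232.6 + (-336.1) = -3568.7
Net primary income = 1624.6 - 728.6 = 896.0
Net secondary income = 252.8 - 468.5 = -215.7
Current account = -3568.7 + 896.0 + (-215.7) = -2888.4
Financial account = -(-2888.4 + 283.1) = 2605.3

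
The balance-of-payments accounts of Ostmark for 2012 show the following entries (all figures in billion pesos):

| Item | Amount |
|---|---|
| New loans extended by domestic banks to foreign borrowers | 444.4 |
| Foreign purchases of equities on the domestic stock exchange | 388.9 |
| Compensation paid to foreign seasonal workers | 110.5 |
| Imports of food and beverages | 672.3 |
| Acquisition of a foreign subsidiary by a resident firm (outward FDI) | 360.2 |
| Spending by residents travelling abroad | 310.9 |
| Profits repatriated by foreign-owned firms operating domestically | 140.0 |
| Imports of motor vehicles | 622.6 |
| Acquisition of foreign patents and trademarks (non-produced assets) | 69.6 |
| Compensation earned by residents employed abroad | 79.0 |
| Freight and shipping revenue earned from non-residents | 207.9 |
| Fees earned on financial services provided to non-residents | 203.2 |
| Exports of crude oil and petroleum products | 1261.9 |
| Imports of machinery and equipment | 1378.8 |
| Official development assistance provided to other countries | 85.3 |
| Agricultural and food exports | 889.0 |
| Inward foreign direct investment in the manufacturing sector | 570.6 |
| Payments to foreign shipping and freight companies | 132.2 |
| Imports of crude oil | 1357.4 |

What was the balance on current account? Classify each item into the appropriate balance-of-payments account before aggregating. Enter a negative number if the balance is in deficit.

Goods: -672.3 - 1378.8 + 889.0 - 1357.4 - 622.6 + 1261.9 = -1880.2
Services: -132.2 + 207.9 - 310.9 + 203.2 = -32.0
Primary income: -110.5 - 140.0 + 79.0 = -171.5
Secondary income: -85.3
Current account = (-1880.2) + (-32.0) + (-171.5) + (-85.3) = -2169.0
(Excluded from the current account — financial account: new loans extended by domestic banks to foreign borrowers 444.4, foreign purchases of equities on the domestic stock exchange 388.9, acquisition of a foreign subsidiary by a resident firm (outward FDI) 360.2, inward foreign direct investment in the manufacturing sector 570.6; capital account: acquisition of foreign patents and trademarks (non-produced assets) 69.6.)

-2169.0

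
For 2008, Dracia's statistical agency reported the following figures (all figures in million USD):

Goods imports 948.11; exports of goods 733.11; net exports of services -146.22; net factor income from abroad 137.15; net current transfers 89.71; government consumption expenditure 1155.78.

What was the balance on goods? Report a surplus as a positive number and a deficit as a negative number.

-215.00

Goods balance = 733.11 - 948.11 = -215.00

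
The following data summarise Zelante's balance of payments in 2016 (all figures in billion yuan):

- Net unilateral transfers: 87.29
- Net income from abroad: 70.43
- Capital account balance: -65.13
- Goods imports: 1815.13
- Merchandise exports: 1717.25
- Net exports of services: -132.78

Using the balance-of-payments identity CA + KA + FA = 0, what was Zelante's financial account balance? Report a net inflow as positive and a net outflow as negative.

138.07

Goods balance = 1717.25 - 1815.13 = -97.88
Services balance = -132.78
Trade balance (goods + services) = -97.88 + (-132.78) = -230.66
Net primary income = 70.43
Net secondary income = 87.29
Current account = -230.66 + 70.43 + 87.29 = -72.94
Financial account = -(-72.94 + (-65.13)) = 138.07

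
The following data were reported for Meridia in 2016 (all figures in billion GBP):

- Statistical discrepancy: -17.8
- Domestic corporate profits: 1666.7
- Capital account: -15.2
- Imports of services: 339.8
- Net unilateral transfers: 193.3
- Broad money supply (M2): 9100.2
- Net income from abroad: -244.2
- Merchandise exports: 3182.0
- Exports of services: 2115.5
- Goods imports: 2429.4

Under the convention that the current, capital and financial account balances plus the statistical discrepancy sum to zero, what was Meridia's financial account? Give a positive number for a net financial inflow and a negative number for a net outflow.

-2444.4

Goods balance = 3182.0 - 2429.4 = 752.6
Services balance = 2115.5 - 339.8 = 1775.7
Trade balance (goods + services) = 752.6 + 1775.7 = 2528.3
Net primary income = -244.2
Net secondary income = 193.3
Current account = 2528.3 + (-244.2) + 193.3 = 2477.4
Financial account = -(2477.4 + (-15.2) + (-17.8)) = -2444.4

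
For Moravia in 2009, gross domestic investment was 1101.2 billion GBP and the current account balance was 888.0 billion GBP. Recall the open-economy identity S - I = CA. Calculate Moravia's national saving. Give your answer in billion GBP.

S = I + CA = 1101.2 + 888.0 = 1989.2

1989.2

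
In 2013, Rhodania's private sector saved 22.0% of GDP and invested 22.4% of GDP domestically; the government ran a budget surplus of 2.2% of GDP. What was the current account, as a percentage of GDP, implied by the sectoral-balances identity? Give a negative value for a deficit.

1.8

By the sectoral-balances identity, CA = (S_private - I) + (T - G).
Private balance = 22.0 - 22.4 = -0.4
Government balance (T - G) = 2.2
CA = -0.4 + 2.2 = 1.8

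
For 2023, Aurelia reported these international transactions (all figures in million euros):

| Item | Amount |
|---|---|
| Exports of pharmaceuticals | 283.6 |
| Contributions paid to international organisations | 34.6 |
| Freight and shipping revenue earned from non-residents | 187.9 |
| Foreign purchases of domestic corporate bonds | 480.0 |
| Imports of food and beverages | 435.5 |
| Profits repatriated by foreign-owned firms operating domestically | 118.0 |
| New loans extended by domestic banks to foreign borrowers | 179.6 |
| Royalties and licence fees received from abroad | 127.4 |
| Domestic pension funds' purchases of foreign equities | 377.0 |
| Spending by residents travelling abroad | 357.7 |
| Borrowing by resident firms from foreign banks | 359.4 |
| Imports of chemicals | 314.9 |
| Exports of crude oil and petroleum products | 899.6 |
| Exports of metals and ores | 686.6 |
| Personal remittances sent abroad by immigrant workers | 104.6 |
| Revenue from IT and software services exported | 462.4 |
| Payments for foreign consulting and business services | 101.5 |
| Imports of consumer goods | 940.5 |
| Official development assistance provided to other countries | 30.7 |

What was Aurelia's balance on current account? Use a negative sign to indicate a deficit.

Goods: 686.6 + 899.6 - 435.5 - 314.9 + 283.6 - 940.5 = 178.9
Services: 462.4 + 127.4 - 101.5 + 187.9 - 357.7 = 318.5
Primary income: -118.0
Secondary income: -34.6 - 104.6 - 30.7 = -169.9
Current account = 178.9 + 318.5 + (-118.0) + (-169.9) = 209.5
(Excluded from the current account — financial account: foreign purchases of domestic corporate bonds 480.0, new loans extended by domestic banks to foreign borrowers 179.6, domestic pension funds' purchases of foreign equities 377.0, borrowing by resident firms from foreign banks 359.4.)

209.5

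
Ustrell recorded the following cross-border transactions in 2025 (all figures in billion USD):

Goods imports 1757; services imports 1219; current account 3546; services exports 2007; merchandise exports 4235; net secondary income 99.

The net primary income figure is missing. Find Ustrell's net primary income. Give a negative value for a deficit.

Current account = goods balance + services balance + net primary income + net secondary income
Sum of the known components = 3365
Net primary income = CA - (known components) = 3546 - 3365 = 181

181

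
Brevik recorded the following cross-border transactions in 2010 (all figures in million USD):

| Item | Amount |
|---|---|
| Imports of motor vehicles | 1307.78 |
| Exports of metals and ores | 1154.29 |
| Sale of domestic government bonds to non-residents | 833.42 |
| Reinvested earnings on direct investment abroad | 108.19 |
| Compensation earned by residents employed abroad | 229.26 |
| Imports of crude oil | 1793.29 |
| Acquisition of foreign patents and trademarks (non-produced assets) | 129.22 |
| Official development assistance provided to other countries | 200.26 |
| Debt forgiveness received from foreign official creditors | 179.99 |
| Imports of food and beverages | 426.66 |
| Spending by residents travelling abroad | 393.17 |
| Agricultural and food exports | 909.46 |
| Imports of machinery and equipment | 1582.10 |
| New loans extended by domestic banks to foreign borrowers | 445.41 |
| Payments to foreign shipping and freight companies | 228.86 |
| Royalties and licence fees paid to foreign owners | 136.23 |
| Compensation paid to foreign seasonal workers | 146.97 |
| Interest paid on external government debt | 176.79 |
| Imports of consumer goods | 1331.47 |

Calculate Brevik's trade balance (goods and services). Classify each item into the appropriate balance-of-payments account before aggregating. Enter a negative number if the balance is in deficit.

Goods: 909.46 - 426.66 - 1307.78 - 1331.47 - 1582.10 - 1793.29 + 1154.29 = -4377.55
Services: -228.86 - 393.17 - 136.23 = -758.26
Trade balance = -4377.55 + (-758.26) = -5135.81
(Excluded from the trade balance — financial account: sale of domestic government bonds to non-residents 833.42, new loans extended by domestic banks to foreign borrowers 445.41; primary income: reinvested earnings on direct investment abroad 108.19, compensation earned by residents employed abroad 229.26, compensation paid to foreign seasonal workers 146.97, interest paid on external government debt 176.79; capital account: acquisition of foreign patents and trademarks (non-produced assets) 129.22, debt forgiveness received from foreign official creditors 179.99; secondary income: official development assistance provided to other countries 200.26.)

-5135.81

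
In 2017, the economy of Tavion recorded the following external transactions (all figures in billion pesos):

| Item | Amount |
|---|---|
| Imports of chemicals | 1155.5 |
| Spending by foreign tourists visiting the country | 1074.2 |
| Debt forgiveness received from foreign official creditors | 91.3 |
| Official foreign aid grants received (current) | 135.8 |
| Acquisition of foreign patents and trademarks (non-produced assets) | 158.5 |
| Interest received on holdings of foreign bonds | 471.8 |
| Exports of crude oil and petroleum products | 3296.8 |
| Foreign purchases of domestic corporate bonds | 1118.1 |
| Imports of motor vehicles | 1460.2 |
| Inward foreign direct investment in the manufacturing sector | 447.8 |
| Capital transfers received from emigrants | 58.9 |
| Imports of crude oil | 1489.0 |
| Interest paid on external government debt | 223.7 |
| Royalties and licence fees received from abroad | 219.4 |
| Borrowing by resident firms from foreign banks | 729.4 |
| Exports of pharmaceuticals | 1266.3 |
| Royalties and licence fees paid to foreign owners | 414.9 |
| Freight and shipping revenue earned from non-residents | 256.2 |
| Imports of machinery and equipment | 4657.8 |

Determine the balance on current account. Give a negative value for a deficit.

-2680.6

Goods: 3296.8 - 1489.0 - 4657.8 - 1155.5 + 1266.3 - 1460.2 = -4199.4
Services: 1074.2 - 414.9 + 256.2 + 219.4 = 1134.9
Primary income: -223.7 + 471.8 = 248.1
Secondary income: 135.8
Current account = (-4199.4) + 1134.9 + 248.1 + 135.8 = -2680.6
(Excluded from the current account — capital account: debt forgiveness received from foreign official creditors 91.3, acquisition of foreign patents and trademarks (non-produced assets) 158.5, capital transfers received from emigrants 58.9; financial account: foreign purchases of domestic corporate bonds 1118.1, inward foreign direct investment in the manufacturing sector 447.8, borrowing by resident firms from foreign banks 729.4.)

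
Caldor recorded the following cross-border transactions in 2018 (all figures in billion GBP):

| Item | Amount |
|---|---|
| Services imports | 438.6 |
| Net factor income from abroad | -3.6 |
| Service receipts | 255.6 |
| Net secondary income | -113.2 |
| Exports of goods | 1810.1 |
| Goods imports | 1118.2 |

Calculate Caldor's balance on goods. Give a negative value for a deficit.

Goods balance = 1810.1 - 1118.2 = 691.9

691.9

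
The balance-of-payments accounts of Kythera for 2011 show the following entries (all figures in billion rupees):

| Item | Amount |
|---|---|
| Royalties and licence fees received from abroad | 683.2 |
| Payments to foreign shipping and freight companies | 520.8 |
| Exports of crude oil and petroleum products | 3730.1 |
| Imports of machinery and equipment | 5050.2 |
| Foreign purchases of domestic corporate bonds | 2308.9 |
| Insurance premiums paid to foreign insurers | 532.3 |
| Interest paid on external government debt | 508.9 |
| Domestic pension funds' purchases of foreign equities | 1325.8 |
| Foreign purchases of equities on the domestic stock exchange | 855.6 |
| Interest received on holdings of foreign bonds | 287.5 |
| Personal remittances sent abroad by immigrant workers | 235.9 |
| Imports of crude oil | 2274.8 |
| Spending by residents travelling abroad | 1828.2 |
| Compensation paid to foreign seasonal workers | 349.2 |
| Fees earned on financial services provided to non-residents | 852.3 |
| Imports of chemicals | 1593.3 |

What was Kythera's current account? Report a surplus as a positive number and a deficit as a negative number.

-7340.5

Goods: 3730.1 - 1593.3 - 2274.8 - 5050.2 = -5188.2
Services: -520.8 + 852.3 + 683.2 - 532.3 - 1828.2 = -1345.8
Primary income: -349.2 + 287.5 - 508.9 = -570.6
Secondary income: -235.9
Current account = (-5188.2) + (-1345.8) + (-570.6) + (-235.9) = -7340.5
(Excluded from the current account — financial account: foreign purchases of domestic corporate bonds 2308.9, domestic pension funds' purchases of foreign equities 1325.8, foreign purchases of equities on the domestic stock exchange 855.6.)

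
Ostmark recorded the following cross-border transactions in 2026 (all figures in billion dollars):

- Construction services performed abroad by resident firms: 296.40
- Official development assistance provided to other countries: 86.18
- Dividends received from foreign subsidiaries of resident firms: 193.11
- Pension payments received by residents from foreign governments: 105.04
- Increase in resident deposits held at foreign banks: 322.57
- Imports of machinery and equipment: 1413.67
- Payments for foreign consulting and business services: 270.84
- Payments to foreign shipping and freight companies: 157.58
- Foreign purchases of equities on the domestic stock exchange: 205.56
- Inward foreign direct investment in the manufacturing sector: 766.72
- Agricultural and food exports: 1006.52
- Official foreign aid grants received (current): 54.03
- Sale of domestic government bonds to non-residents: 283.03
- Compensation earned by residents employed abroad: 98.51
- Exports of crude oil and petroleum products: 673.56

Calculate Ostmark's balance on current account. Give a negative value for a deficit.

Goods: 673.56 - 1413.67 + 1006.52 = 266.41
Services: -270.84 - 157.58 + 296.40 = -132.02
Primary income: 193.11 + 98.51 = 291.62
Secondary income: 105.04 + 54.03 - 86.18 = 72.89
Current account = 266.41 + (-132.02) + 291.62 + 72.89 = 498.90
(Excluded from the current account — financial account: increase in resident deposits held at foreign banks 322.57, foreign purchases of equities on the domestic stock exchange 205.56, inward foreign direct investment in the manufacturing sector 766.72, sale of domestic government bonds to non-residents 283.03.)

498.90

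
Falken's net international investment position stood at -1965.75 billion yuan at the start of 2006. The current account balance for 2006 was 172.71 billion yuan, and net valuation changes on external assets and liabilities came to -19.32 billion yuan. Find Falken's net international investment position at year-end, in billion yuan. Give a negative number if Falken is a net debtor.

Change in NIIP = current account + net valuation change = 172.71 + (-19.32) = 153.39
End-of-year NIIP = -1965.75 + 153.39 = -1812.36

-1812.36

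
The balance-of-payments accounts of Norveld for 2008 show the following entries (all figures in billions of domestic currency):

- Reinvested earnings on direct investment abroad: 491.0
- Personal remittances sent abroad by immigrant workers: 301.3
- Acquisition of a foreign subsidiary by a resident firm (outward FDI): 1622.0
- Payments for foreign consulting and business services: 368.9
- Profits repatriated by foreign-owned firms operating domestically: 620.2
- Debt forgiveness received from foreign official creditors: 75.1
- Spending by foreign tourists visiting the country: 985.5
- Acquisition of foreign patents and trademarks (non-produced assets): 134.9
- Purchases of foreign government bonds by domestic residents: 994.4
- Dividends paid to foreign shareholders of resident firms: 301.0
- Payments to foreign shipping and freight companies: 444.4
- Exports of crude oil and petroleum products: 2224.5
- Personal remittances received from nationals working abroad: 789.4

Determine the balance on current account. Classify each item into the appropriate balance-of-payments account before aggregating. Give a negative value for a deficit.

Goods: 2224.5
Services: -444.4 - 368.9 + 985.5 = 172.2
Primary income: -620.2 - 301.0 + 491.0 = -430.2
Secondary income: 789.4 - 301.3 = 488.1
Current account = 2224.5 + 172.2 + (-430.2) + 488.1 = 2454.6
(Excluded from the current account — financial account: acquisition of a foreign subsidiary by a resident firm (outward FDI) 1622.0, purchases of foreign government bonds by domestic residents 994.4; capital account: debt forgiveness received from foreign official creditors 75.1, acquisition of foreign patents and trademarks (non-produced assets) 134.9.)

2454.6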